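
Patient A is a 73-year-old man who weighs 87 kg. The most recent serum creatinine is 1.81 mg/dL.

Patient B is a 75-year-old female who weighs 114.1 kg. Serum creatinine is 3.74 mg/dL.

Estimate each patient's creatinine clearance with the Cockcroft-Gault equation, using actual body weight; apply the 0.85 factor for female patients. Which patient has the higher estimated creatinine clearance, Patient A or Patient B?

Patient A

Patient A: CrCl = (140 − 73) × 87 / (72 × 1.81) = 5829.0 / 130.32 ≈ 44.7 mL/min
Patient B: CrCl = (140 − 75) × 114.1 / (72 × 3.74) × 0.85 = 7416.5 / 269.28 × 0.85 ≈ 23.4 mL/min
44.7 vs 23.4 mL/min → Patient A is higher.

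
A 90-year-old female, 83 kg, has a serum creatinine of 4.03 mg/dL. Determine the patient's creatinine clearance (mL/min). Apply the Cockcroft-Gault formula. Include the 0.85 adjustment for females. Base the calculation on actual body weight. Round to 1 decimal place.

12.2 mL/min

CrCl = (140 − 90) × 83 / (72 × 4.03) × 0.85 = 4150.0 / 290.16 × 0.85 ≈ 12.2 mL/min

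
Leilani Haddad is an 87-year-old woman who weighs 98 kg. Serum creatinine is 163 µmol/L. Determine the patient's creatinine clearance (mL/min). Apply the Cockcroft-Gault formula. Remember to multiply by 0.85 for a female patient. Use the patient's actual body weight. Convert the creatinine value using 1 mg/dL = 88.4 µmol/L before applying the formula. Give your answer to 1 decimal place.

33.3 mL/min

SCr = 163 / 88.4 = 1.844 mg/dL
CrCl = (140 − 87) × 98 / (72 × 1.844) × 0.85 = 5194.0 / 132.77 × 0.85 ≈ 33.3 mL/min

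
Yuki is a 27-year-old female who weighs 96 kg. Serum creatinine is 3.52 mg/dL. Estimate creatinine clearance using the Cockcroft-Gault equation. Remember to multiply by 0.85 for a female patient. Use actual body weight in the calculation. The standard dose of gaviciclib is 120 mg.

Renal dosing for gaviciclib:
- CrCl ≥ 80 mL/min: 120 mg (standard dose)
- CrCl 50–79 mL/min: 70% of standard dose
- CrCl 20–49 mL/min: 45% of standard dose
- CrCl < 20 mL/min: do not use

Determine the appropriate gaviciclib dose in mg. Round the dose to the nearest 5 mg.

CrCl = (140 − 27) × 96 / (72 × 3.52) × 0.85 = 10848.0 / 253.44 × 0.85 ≈ 36.4 mL/min
CrCl ≈ 36 mL/min → bracket 20–49 mL/min.
45% of 120 mg = 54 mg → 55 mg

55 mg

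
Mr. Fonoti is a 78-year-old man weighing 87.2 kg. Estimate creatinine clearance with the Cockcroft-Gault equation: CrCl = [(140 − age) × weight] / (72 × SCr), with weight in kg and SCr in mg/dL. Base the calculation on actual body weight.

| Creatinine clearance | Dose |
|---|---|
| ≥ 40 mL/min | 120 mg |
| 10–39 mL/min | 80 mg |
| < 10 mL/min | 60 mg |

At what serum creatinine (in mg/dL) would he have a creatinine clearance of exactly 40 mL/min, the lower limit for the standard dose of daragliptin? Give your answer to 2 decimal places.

Standard dose requires CrCl ≥ 40 mL/min.
Set (140 − 78) × 87.2 / (72 × SCr) = 40
SCr = (140 − 78) × 87.2 / (72 × 40) = 1.877 mg/dL

1.88 mg/dL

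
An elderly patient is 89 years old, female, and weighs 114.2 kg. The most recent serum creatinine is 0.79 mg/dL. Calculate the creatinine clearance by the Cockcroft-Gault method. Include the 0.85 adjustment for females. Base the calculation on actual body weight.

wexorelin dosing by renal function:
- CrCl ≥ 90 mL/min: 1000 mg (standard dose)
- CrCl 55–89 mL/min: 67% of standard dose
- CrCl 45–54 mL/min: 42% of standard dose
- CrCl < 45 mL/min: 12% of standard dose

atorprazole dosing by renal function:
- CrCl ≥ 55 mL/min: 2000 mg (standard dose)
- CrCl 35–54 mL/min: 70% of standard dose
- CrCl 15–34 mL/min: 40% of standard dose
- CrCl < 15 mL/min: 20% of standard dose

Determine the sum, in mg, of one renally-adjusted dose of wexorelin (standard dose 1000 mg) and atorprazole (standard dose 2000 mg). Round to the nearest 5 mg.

2670 mg

CrCl = (140 − 89) × 114.2 / (72 × 0.79) × 0.85 = 5824.2 / 56.88 × 0.85 ≈ 87.0 mL/min
CrCl ≈ 87 mL/min.
wexorelin: 55–89 mL/min → 67% of 1000 mg = 670 mg.
atorprazole: ≥ 55 mL/min → 100% of 2000 mg = 2000 mg.
Total = 670 + 2000 = 2670 mg.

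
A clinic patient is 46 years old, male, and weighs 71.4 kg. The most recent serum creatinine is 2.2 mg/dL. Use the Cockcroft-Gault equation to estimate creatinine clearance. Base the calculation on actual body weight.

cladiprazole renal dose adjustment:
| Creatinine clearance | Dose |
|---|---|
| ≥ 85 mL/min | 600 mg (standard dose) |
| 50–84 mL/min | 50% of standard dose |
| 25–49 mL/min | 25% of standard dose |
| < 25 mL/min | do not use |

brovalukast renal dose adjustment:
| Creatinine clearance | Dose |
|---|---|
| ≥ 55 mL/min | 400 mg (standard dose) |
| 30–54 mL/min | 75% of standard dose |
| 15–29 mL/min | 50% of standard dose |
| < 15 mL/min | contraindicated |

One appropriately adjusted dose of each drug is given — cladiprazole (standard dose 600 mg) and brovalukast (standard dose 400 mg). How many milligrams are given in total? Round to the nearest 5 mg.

CrCl = (140 − 46) × 71.4 / (72 × 2.2) = 6711.6 / 158.40 ≈ 42.4 mL/min
CrCl ≈ 42 mL/min.
cladiprazole: 25–49 mL/min → 25% of 600 mg = 150 mg.
brovalukast: 30–54 mL/min → 75% of 400 mg = 300 mg.
Total = 150 + 300 = 450 mg.

450 mg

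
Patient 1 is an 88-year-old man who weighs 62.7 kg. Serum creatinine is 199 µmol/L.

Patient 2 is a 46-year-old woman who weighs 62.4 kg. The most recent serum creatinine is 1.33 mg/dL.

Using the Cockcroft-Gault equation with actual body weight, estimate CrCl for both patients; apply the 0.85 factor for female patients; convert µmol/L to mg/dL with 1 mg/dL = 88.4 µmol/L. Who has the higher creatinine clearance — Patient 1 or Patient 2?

Patient 2

Patient 1: SCr = 199 / 88.4 = 2.251 mg/dL
Patient 1: CrCl = (140 − 88) × 62.7 / (72 × 2.251) = 3260.4 / 162.07 ≈ 20.1 mL/min
Patient 2: CrCl = (140 − 46) × 62.4 / (72 × 1.33) × 0.85 = 5865.6 / 95.76 × 0.85 ≈ 52.1 mL/min
20.1 vs 52.1 mL/min → Patient 2 is higher.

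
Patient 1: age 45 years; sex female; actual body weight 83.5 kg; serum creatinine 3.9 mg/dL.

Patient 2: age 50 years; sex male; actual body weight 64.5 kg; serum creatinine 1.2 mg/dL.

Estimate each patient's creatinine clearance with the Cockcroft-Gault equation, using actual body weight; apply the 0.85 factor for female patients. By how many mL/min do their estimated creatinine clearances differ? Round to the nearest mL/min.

43 mL/min

Patient 1: CrCl = (140 − 45) × 83.5 / (72 × 3.9) × 0.85 = 7932.5 / 280.80 × 0.85 ≈ 24.0 mL/min
Patient 2: CrCl = (140 − 50) × 64.5 / (72 × 1.2) = 5805.0 / 86.40 ≈ 67.2 mL/min
|24.0 − 67.2| = 43.2 mL/min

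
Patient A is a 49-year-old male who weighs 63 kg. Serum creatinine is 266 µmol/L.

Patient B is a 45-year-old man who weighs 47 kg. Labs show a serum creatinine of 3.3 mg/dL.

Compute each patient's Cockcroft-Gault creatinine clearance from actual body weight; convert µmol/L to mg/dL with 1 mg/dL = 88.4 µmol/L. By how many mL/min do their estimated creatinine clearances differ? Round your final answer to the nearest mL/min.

8 mL/min

Patient A: SCr = 266 / 88.4 = 3.009 mg/dL
Patient A: CrCl = (140 − 49) × 63 / (72 × 3.009) = 5733.0 / 216.65 ≈ 26.5 mL/min
Patient B: CrCl = (140 − 45) × 47 / (72 × 3.3) = 4465.0 / 237.60 ≈ 18.8 mL/min
|26.5 − 18.8| = 7.7 mL/min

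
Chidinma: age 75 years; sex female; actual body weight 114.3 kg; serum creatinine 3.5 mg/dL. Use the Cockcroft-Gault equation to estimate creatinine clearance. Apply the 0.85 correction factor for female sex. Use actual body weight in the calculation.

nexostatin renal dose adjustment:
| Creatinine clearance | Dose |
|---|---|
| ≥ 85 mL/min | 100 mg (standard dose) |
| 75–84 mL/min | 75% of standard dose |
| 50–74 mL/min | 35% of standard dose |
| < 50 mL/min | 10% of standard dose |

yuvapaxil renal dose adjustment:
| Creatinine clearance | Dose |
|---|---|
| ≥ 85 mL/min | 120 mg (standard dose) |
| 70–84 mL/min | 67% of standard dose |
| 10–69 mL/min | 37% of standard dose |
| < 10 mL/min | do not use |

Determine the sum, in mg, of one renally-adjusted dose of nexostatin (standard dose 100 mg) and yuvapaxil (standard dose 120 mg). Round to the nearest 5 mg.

CrCl = (140 − 75) × 114.3 / (72 × 3.5) × 0.85 = 7429.5 / 252.00 × 0.85 ≈ 25.1 mL/min
CrCl ≈ 25 mL/min.
nexostatin: < 50 mL/min → 10% of 100 mg = 10 mg.
yuvapaxil: 10–69 mL/min → 37% of 120 mg = 44.4 mg.
Total = 10 + 44.4 = 54.4 mg.

55 mg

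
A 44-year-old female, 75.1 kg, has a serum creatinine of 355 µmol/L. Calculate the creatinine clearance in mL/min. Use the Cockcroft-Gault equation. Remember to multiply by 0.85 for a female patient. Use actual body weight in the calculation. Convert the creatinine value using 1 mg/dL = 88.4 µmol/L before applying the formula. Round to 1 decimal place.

SCr = 355 / 88.4 = 4.016 mg/dL
CrCl = (140 − 44) × 75.1 / (72 × 4.016) × 0.85 = 7209.6 / 289.15 × 0.85 ≈ 21.2 mL/min

21.2 mL/min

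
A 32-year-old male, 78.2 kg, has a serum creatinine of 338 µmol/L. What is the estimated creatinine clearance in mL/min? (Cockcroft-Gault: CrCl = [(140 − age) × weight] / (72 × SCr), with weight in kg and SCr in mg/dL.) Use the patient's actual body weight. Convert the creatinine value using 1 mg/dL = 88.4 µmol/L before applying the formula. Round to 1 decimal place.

SCr = 338 / 88.4 = 3.824 mg/dL
CrCl = (140 − 32) × 78.2 / (72 × 3.824) = 8445.6 / 275.33 ≈ 30.7 mL/min

30.7 mL/min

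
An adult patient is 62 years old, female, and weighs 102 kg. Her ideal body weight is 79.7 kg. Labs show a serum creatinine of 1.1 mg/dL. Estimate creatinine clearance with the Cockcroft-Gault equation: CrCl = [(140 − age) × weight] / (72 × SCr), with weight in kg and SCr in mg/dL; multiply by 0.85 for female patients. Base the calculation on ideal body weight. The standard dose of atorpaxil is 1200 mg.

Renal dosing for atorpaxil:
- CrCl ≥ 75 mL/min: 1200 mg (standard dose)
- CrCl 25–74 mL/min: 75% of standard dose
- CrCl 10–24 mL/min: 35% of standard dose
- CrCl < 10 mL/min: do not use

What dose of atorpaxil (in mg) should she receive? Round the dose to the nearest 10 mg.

CrCl = (140 − 62) × 79.7 / (72 × 1.1) × 0.85 = 6216.6 / 79.20 × 0.85 ≈ 66.7 mL/min
CrCl ≈ 67 mL/min → bracket 25–74 mL/min.
75% of 1200 mg = 900 mg

900 mg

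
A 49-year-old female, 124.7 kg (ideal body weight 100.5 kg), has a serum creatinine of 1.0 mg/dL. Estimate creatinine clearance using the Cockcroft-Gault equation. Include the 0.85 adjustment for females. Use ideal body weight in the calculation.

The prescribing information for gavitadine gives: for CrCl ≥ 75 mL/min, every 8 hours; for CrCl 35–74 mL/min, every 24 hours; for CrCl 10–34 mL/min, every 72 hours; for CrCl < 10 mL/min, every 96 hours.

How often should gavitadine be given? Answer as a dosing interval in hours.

every 8 hours

CrCl = (140 − 49) × 100.5 / (72 × 1) × 0.85 = 9145.5 / 72.00 × 0.85 ≈ 108.0 mL/min
CrCl ≈ 108 mL/min → bracket ≥ 75 mL/min → every 8 hours.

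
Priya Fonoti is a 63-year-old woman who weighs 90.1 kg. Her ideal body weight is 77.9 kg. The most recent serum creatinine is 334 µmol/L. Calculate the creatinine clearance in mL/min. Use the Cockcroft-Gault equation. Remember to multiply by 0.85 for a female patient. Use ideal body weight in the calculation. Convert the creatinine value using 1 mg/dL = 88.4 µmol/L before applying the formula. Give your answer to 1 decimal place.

SCr = 334 / 88.4 = 3.778 mg/dL
CrCl = (140 − 63) × 77.9 / (72 × 3.778) × 0.85 = 5998.3 / 272.02 × 0.85 ≈ 18.7 mL/min

18.7 mL/min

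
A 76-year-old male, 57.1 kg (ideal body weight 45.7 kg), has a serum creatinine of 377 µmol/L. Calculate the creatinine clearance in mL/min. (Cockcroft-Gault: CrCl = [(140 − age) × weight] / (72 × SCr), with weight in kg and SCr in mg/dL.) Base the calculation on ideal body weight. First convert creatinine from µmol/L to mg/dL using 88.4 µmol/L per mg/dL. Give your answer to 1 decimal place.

SCr = 377 / 88.4 = 4.265 mg/dL
CrCl = (140 − 76) × 45.7 / (72 × 4.265) = 2924.8 / 307.08 ≈ 9.5 mL/min

9.5 mL/min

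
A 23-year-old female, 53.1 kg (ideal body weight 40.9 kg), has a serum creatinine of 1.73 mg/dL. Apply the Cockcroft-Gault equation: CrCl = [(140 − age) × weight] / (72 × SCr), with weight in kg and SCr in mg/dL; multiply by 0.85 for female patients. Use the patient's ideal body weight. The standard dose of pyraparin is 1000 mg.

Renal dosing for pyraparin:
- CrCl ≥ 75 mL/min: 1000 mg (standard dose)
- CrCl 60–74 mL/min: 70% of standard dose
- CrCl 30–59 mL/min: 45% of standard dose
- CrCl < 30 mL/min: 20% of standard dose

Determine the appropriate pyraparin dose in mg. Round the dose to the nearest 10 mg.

CrCl = (140 − 23) × 40.9 / (72 × 1.73) × 0.85 = 4785.3 / 124.56 × 0.85 ≈ 32.7 mL/min
CrCl ≈ 33 mL/min → bracket 30–59 mL/min.
45% of 1000 mg = 450 mg

450 mg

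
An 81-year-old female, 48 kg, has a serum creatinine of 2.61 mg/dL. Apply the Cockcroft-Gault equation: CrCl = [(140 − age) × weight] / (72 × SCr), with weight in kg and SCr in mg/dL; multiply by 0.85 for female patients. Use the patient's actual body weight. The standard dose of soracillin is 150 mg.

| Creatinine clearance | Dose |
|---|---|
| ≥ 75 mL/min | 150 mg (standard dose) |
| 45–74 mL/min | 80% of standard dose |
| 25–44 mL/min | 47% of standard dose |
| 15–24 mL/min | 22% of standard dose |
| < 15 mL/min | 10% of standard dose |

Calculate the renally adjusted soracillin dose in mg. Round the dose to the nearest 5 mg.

CrCl = (140 − 81) × 48 / (72 × 2.61) × 0.85 = 2832.0 / 187.92 × 0.85 ≈ 12.8 mL/min
CrCl ≈ 13 mL/min → bracket < 15 mL/min.
10% of 150 mg = 15 mg

15 mg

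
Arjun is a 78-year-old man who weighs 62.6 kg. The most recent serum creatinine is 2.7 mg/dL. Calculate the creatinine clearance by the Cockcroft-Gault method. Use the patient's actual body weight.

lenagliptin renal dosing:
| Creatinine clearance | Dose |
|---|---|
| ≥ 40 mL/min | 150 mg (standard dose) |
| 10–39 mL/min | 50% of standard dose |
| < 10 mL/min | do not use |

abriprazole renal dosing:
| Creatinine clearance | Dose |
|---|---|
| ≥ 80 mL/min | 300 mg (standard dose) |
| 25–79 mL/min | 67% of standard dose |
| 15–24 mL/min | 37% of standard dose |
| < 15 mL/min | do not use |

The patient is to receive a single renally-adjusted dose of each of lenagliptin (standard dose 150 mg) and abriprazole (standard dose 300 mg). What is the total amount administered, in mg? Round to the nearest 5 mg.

185 mg

CrCl = (140 − 78) × 62.6 / (72 × 2.7) = 3881.2 / 194.40 ≈ 20.0 mL/min
CrCl ≈ 20 mL/min.
lenagliptin: 10–39 mL/min → 50% of 150 mg = 75 mg.
abriprazole: 15–24 mL/min → 37% of 300 mg = 111 mg.
Total = 75 + 111 = 186 mg.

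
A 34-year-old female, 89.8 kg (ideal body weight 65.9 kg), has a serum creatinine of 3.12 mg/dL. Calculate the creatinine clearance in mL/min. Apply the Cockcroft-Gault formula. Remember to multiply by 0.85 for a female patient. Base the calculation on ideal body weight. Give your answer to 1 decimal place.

CrCl = (140 − 34) × 65.9 / (72 × 3.12) × 0.85 = 6985.4 / 224.64 × 0.85 ≈ 26.4 mL/min

26.4 mL/min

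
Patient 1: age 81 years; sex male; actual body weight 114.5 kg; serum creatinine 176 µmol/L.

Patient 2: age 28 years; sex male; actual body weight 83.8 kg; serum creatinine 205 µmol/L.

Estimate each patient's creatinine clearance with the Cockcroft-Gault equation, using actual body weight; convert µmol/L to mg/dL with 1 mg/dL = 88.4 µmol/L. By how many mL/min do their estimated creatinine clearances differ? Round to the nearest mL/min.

9 mL/min

Patient 1: SCr = 176 / 88.4 = 1.991 mg/dL
Patient 1: CrCl = (140 − 81) × 114.5 / (72 × 1.991) = 6755.5 / 143.35 ≈ 47.1 mL/min
Patient 2: SCr = 205 / 88.4 = 2.319 mg/dL
Patient 2: CrCl = (140 − 28) × 83.8 / (72 × 2.319) = 9385.6 / 166.97 ≈ 56.2 mL/min
|47.1 − 56.2| = 9.1 mL/min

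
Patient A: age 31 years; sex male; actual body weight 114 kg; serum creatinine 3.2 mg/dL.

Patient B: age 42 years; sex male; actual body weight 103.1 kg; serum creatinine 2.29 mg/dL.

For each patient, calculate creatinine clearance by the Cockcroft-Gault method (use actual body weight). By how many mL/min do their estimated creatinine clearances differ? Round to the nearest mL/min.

7 mL/min

Patient A: CrCl = (140 − 31) × 114 / (72 × 3.2) = 12426.0 / 230.40 ≈ 53.9 mL/min
Patient B: CrCl = (140 − 42) × 103.1 / (72 × 2.29) = 10103.8 / 164.88 ≈ 61.3 mL/min
|53.9 − 61.3| = 7.4 mL/min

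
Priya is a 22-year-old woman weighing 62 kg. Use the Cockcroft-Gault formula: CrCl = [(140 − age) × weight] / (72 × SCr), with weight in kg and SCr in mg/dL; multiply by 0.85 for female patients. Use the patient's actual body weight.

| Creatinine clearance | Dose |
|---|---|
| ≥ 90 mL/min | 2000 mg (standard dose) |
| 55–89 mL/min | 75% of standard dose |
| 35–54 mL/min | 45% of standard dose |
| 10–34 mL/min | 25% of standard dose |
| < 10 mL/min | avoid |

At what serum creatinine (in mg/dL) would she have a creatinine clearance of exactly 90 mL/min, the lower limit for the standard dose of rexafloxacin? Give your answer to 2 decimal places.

0.96 mg/dL

Standard dose requires CrCl ≥ 90 mL/min.
Set (140 − 22) × 62 × 0.85 / (72 × SCr) = 90
SCr = (140 − 22) × 62 × 0.85 / (72 × 90) = 0.960 mg/dL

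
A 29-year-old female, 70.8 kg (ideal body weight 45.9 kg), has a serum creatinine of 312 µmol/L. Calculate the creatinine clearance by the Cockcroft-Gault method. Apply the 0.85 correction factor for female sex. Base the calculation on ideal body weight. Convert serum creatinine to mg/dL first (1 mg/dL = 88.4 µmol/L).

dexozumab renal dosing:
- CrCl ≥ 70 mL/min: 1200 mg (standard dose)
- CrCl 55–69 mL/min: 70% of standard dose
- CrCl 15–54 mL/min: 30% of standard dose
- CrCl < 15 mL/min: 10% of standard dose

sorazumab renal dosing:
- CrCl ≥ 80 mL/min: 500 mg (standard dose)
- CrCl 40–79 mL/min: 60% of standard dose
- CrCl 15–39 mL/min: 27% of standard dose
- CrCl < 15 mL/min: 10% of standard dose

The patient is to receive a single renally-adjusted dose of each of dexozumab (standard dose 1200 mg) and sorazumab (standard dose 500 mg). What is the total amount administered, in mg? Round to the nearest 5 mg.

SCr = 312 / 88.4 = 3.529 mg/dL
CrCl = (140 − 29) × 45.9 / (72 × 3.529) × 0.85 = 5094.9 / 254.09 × 0.85 ≈ 17.0 mL/min
CrCl ≈ 17 mL/min.
dexozumab: 15–54 mL/min → 30% of 1200 mg = 360 mg.
sorazumab: 15–39 mL/min → 27% of 500 mg = 135 mg.
Total = 360 + 135 = 495 mg.

495 mg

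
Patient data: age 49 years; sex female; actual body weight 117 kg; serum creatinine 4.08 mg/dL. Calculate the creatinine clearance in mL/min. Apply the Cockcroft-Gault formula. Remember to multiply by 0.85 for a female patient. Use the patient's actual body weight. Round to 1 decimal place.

CrCl = (140 − 49) × 117 / (72 × 4.08) × 0.85 = 10647.0 / 293.76 × 0.85 ≈ 30.8 mL/min

30.8 mL/min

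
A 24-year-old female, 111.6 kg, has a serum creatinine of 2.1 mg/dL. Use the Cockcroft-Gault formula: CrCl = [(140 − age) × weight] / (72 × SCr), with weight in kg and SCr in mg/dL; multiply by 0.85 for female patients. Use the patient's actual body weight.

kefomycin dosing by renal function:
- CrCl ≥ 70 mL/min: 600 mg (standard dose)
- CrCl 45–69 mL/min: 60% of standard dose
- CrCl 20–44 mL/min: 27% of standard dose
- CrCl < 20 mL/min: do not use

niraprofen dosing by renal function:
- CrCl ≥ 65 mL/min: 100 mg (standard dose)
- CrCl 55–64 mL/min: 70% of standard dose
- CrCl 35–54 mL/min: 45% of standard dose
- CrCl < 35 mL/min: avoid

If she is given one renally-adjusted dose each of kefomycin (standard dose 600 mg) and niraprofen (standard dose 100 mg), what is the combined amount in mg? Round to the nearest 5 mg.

700 mg

CrCl = (140 − 24) × 111.6 / (72 × 2.1) × 0.85 = 12945.6 / 151.20 × 0.85 ≈ 72.8 mL/min
CrCl ≈ 73 mL/min.
kefomycin: ≥ 70 mL/min → 100% of 600 mg = 600 mg.
niraprofen: ≥ 65 mL/min → 100% of 100 mg = 100 mg.
Total = 600 + 100 = 700 mg.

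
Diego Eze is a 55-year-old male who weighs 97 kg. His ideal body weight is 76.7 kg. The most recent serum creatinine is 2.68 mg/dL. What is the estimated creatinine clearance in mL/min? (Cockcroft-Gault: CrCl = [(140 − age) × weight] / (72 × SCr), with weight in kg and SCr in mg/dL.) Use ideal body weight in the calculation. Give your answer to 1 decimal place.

33.8 mL/min

CrCl = (140 − 55) × 76.7 / (72 × 2.68) = 6519.5 / 192.96 ≈ 33.8 mL/min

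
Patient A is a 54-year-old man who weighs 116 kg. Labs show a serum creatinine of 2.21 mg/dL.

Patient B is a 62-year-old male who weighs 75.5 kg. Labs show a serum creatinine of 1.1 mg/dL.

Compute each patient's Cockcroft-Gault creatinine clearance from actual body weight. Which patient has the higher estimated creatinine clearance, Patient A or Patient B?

Patient B

Patient A: CrCl = (140 − 54) × 116 / (72 × 2.21) = 9976.0 / 159.12 ≈ 62.7 mL/min
Patient B: CrCl = (140 − 62) × 75.5 / (72 × 1.1) = 5889.0 / 79.20 ≈ 74.4 mL/min
62.7 vs 74.4 mL/min → Patient B is higher.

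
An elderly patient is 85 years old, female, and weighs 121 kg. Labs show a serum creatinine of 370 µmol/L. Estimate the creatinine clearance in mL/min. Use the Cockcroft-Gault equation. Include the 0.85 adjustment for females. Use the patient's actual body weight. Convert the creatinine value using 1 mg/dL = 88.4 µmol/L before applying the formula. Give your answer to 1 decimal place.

18.8 mL/min

SCr = 370 / 88.4 = 4.186 mg/dL
CrCl = (140 − 85) × 121 / (72 × 4.186) × 0.85 = 6655.0 / 301.39 × 0.85 ≈ 18.8 mL/min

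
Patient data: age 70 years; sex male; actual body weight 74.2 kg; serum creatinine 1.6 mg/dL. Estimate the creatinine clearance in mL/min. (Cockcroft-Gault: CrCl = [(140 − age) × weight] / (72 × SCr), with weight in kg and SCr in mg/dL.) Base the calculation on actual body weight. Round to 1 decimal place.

CrCl = (140 − 70) × 74.2 / (72 × 1.6) = 5194.0 / 115.20 ≈ 45.1 mL/min

45.1 mL/min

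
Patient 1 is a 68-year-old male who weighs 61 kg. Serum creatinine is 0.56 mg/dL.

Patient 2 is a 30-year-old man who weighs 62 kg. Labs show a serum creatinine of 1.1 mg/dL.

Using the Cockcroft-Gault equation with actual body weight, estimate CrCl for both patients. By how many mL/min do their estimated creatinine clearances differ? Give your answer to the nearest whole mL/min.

Patient 1: CrCl = (140 − 68) × 61 / (72 × 0.56) = 4392.0 / 40.32 ≈ 108.9 mL/min
Patient 2: CrCl = (140 − 30) × 62 / (72 × 1.1) = 6820.0 / 79.20 ≈ 86.1 mL/min
|108.9 − 86.1| = 22.8 mL/min

23 mL/min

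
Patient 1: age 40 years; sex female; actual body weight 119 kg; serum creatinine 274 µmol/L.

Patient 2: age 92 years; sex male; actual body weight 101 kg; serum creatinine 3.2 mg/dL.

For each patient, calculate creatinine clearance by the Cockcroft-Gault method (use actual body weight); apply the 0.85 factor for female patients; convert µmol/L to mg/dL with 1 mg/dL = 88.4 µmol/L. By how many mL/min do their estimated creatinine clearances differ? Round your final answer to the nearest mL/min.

24 mL/min

Patient 1: SCr = 274 / 88.4 = 3.1 mg/dL
Patient 1: CrCl = (140 − 40) × 119 / (72 × 3.1) × 0.85 = 11900.0 / 223.20 × 0.85 ≈ 45.3 mL/min
Patient 2: CrCl = (140 − 92) × 101 / (72 × 3.2) = 4848.0 / 230.40 ≈ 21.0 mL/min
|45.3 − 21.0| = 24.3 mL/min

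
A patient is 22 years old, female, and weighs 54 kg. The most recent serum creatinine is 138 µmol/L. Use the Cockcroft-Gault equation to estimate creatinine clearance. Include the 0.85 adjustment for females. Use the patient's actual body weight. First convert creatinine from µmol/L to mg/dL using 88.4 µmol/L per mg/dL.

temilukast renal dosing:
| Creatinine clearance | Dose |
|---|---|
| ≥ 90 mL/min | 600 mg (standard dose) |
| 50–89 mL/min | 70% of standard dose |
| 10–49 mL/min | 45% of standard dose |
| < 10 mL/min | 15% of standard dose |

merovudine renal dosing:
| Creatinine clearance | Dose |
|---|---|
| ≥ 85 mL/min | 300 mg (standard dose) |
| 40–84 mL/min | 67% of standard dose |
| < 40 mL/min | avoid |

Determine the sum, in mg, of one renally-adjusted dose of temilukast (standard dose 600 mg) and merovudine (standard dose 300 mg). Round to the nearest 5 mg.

SCr = 138 / 88.4 = 1.561 mg/dL
CrCl = (140 − 22) × 54 / (72 × 1.561) × 0.85 = 6372.0 / 112.39 × 0.85 ≈ 48.2 mL/min
CrCl ≈ 48 mL/min.
temilukast: 10–49 mL/min → 45% of 600 mg = 270 mg.
merovudine: 40–84 mL/min → 67% of 300 mg = 201 mg.
Total = 270 + 201 = 471 mg.

470 mg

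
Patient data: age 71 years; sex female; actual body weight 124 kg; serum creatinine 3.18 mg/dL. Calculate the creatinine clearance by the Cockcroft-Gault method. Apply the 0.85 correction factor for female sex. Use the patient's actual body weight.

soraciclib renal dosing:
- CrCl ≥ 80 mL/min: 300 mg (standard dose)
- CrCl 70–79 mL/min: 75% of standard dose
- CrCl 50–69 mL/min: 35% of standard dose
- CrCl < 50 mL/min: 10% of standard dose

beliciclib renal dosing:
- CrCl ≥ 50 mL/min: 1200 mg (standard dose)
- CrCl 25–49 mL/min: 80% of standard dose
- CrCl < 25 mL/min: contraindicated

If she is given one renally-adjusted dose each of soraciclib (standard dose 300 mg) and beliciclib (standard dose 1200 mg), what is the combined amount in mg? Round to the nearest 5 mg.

990 mg

CrCl = (140 − 71) × 124 / (72 × 3.18) × 0.85 = 8556.0 / 228.96 × 0.85 ≈ 31.8 mL/min
CrCl ≈ 32 mL/min.
soraciclib: < 50 mL/min → 10% of 300 mg = 30 mg.
beliciclib: 25–49 mL/min → 80% of 1200 mg = 960 mg.
Total = 30 + 960 = 990 mg.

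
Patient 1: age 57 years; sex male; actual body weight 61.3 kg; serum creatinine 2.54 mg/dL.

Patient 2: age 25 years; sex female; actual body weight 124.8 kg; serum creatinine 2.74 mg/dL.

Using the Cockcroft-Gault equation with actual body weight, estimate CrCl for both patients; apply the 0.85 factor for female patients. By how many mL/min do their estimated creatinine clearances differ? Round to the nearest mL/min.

Patient 1: CrCl = (140 − 57) × 61.3 / (72 × 2.54) = 5087.9 / 182.88 ≈ 27.8 mL/min
Patient 2: CrCl = (140 − 25) × 124.8 / (72 × 2.74) × 0.85 = 14352.0 / 197.28 × 0.85 ≈ 61.8 mL/min
|27.8 − 61.8| = 34.0 mL/min

34 mL/min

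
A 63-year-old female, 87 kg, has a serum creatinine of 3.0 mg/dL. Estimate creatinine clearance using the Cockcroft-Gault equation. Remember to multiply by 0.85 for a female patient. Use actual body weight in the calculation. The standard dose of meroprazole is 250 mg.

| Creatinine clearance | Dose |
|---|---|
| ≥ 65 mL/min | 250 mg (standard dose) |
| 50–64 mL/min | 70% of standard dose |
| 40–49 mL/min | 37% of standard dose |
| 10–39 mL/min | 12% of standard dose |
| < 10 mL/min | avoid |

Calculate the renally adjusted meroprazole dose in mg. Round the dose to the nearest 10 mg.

30 mg

CrCl = (140 − 63) × 87 / (72 × 3) × 0.85 = 6699.0 / 216.00 × 0.85 ≈ 26.4 mL/min
CrCl ≈ 26 mL/min → bracket 10–39 mL/min.
12% of 250 mg = 30 mg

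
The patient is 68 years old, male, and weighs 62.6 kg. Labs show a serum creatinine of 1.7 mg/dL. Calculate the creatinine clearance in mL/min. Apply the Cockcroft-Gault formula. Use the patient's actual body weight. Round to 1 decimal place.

36.8 mL/min

CrCl = (140 − 68) × 62.6 / (72 × 1.7) = 4507.2 / 122.40 ≈ 36.8 mL/min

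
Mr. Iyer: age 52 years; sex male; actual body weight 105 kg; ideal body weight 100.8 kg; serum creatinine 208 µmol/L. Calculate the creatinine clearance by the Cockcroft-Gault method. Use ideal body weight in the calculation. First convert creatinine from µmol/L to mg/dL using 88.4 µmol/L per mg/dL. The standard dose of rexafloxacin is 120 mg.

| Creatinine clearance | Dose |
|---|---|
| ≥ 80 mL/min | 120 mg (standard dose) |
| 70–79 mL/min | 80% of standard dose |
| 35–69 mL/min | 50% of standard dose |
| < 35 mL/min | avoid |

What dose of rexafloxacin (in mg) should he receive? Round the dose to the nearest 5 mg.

SCr = 208 / 88.4 = 2.353 mg/dL
CrCl = (140 − 52) × 100.8 / (72 × 2.353) = 8870.4 / 169.42 ≈ 52.4 mL/min
CrCl ≈ 52 mL/min → bracket 35–69 mL/min.
50% of 120 mg = 60 mg

60 mg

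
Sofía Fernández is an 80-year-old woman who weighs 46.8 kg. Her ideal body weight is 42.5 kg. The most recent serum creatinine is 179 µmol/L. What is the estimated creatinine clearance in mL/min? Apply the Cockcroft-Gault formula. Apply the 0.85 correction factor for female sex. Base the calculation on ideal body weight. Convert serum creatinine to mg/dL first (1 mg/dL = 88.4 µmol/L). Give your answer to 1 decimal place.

14.9 mL/min

SCr = 179 / 88.4 = 2.025 mg/dL
CrCl = (140 − 80) × 42.5 / (72 × 2.025) × 0.85 = 2550.0 / 145.80 × 0.85 ≈ 14.9 mL/min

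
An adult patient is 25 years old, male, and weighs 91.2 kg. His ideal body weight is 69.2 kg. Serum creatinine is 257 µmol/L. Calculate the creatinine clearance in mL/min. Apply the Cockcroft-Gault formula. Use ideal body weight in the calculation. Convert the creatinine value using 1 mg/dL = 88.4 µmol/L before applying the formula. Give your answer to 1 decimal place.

38.0 mL/min

SCr = 257 / 88.4 = 2.907 mg/dL
CrCl = (140 − 25) × 69.2 / (72 × 2.907) = 7958.0 / 209.30 ≈ 38.0 mL/min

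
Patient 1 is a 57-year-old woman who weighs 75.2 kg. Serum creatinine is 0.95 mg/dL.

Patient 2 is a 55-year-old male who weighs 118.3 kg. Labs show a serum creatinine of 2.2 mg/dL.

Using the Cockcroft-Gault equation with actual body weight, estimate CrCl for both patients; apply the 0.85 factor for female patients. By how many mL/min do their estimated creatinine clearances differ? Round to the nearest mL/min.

Patient 1: CrCl = (140 − 57) × 75.2 / (72 × 0.95) × 0.85 = 6241.6 / 68.40 × 0.85 ≈ 77.6 mL/min
Patient 2: CrCl = (140 − 55) × 118.3 / (72 × 2.2) = 10055.5 / 158.40 ≈ 63.5 mL/min
|77.6 − 63.5| = 14.1 mL/min

14 mL/min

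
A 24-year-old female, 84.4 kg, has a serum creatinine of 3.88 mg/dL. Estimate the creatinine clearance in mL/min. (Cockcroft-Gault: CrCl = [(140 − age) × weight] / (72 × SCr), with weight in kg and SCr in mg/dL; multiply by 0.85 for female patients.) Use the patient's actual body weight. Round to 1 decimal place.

CrCl = (140 − 24) × 84.4 / (72 × 3.88) × 0.85 = 9790.4 / 279.36 × 0.85 ≈ 29.8 mL/min

29.8 mL/min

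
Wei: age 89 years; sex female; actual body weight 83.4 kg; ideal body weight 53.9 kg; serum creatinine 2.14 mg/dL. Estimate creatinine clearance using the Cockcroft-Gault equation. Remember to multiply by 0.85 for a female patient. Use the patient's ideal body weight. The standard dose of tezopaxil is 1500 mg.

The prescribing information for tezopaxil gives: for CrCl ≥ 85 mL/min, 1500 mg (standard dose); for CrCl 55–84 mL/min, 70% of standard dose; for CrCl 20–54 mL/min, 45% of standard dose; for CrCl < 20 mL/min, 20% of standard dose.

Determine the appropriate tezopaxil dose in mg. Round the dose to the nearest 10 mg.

CrCl = (140 − 89) × 53.9 / (72 × 2.14) × 0.85 = 2748.9 / 154.08 × 0.85 ≈ 15.2 mL/min
CrCl ≈ 15 mL/min → bracket < 20 mL/min.
20% of 1500 mg = 300 mg

300 mg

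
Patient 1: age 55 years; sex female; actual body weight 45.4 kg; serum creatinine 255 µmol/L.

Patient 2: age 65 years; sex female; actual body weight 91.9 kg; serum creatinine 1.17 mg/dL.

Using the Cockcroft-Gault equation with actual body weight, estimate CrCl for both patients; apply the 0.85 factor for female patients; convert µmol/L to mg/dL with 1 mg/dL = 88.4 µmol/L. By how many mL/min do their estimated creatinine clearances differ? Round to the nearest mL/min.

Patient 1: SCr = 255 / 88.4 = 2.885 mg/dL
Patient 1: CrCl = (140 − 55) × 45.4 / (72 × 2.885) × 0.85 = 3859.0 / 207.72 × 0.85 ≈ 15.8 mL/min
Patient 2: CrCl = (140 − 65) × 91.9 / (72 × 1.17) × 0.85 = 6892.5 / 84.24 × 0.85 ≈ 69.5 mL/min
|15.8 − 69.5| = 53.7 mL/min

54 mL/min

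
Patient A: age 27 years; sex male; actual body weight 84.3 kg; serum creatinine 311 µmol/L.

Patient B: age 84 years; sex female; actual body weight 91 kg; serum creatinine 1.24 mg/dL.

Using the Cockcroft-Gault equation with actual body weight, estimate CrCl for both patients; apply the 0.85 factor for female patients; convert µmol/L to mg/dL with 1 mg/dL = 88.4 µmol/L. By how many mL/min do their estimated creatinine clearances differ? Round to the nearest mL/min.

11 mL/min

Patient A: SCr = 311 / 88.4 = 3.518 mg/dL
Patient A: CrCl = (140 − 27) × 84.3 / (72 × 3.518) = 9525.9 / 253.30 ≈ 37.6 mL/min
Patient B: CrCl = (140 − 84) × 91 / (72 × 1.24) × 0.85 = 5096.0 / 89.28 × 0.85 ≈ 48.5 mL/min
|37.6 − 48.5| = 10.9 mL/min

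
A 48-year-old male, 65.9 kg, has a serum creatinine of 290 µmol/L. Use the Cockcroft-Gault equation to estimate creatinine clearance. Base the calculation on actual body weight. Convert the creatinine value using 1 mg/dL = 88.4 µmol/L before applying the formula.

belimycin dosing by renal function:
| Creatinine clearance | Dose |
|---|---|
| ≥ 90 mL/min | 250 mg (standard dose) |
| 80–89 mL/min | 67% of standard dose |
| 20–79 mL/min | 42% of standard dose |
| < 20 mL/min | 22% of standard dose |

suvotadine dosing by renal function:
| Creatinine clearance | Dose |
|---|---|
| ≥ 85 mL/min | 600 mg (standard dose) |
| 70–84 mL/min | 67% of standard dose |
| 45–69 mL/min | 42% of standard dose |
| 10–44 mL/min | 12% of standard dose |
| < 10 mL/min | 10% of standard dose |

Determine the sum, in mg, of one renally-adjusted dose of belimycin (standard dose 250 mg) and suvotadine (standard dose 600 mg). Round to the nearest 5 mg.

175 mg

SCr = 290 / 88.4 = 3.281 mg/dL
CrCl = (140 − 48) × 65.9 / (72 × 3.281) = 6062.8 / 236.23 ≈ 25.7 mL/min
CrCl ≈ 26 mL/min.
belimycin: 20–79 mL/min → 42% of 250 mg = 105 mg.
suvotadine: 10–44 mL/min → 12% of 600 mg = 72 mg.
Total = 105 + 72 = 177 mg.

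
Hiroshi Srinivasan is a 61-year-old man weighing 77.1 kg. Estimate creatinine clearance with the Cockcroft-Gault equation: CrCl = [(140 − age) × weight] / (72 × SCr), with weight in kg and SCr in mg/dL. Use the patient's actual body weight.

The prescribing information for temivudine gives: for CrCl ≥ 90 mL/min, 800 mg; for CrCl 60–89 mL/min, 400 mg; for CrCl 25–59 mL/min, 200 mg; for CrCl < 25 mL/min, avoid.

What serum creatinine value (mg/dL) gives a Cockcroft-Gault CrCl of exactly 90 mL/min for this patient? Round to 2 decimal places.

Standard dose requires CrCl ≥ 90 mL/min.
Set (140 − 61) × 77.1 / (72 × SCr) = 90
SCr = (140 − 61) × 77.1 / (72 × 90) = 0.940 mg/dL

0.94 mg/dL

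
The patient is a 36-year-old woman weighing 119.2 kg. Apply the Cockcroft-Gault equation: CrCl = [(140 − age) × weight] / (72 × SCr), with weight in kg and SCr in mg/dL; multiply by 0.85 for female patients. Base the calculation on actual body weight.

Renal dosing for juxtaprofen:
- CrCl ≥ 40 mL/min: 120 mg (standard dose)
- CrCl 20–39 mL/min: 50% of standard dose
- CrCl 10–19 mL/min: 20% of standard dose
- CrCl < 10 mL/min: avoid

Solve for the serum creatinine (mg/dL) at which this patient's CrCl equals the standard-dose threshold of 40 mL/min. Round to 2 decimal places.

Standard dose requires CrCl ≥ 40 mL/min.
Set (140 − 36) × 119.2 × 0.85 / (72 × SCr) = 40
SCr = (140 − 36) × 119.2 × 0.85 / (72 × 40) = 3.659 mg/dL

3.66 mg/dL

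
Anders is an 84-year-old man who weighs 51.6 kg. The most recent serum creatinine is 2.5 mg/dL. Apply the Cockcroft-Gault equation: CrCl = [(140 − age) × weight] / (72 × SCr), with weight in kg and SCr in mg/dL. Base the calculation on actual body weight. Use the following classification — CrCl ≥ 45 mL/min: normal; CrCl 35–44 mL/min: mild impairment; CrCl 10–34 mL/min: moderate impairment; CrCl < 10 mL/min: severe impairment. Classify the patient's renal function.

moderate impairment

CrCl = (140 − 84) × 51.6 / (72 × 2.5) = 2889.6 / 180.00 ≈ 16.1 mL/min
16 mL/min falls in the 'moderate impairment' range.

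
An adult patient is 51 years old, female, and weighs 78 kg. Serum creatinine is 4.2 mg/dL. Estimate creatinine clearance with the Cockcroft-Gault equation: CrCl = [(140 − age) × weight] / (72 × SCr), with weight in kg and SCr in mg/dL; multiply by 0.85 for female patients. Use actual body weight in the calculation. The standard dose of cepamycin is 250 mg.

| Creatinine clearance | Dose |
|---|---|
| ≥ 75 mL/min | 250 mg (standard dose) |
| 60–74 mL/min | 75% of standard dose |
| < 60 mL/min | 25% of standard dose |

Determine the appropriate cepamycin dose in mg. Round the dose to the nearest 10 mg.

60 mg

CrCl = (140 − 51) × 78 / (72 × 4.2) × 0.85 = 6942.0 / 302.40 × 0.85 ≈ 19.5 mL/min
CrCl ≈ 20 mL/min → bracket < 60 mL/min.
25% of 250 mg = 62.5 mg → 60 mg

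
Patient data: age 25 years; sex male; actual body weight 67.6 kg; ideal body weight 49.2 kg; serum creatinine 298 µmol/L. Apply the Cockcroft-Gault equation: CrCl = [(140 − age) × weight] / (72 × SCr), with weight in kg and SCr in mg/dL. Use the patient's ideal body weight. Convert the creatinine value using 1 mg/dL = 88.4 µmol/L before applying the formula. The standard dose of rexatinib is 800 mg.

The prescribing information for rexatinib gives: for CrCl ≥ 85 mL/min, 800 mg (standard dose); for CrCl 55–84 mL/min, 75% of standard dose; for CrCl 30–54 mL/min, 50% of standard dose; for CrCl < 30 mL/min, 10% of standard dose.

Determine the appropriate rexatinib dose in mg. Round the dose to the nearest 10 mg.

SCr = 298 / 88.4 = 3.371 mg/dL
CrCl = (140 − 25) × 49.2 / (72 × 3.371) = 5658.0 / 242.71 ≈ 23.3 mL/min
CrCl ≈ 23 mL/min → bracket < 30 mL/min.
10% of 800 mg = 80 mg

80 mg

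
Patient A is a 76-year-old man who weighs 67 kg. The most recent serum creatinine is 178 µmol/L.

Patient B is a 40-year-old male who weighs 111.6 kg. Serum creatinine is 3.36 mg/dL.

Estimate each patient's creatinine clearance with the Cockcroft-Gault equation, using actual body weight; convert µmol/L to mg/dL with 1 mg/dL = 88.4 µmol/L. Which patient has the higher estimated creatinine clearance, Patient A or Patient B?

Patient A: SCr = 178 / 88.4 = 2.014 mg/dL
Patient A: CrCl = (140 − 76) × 67 / (72 × 2.014) = 4288.0 / 145.01 ≈ 29.6 mL/min
Patient B: CrCl = (140 − 40) × 111.6 / (72 × 3.36) = 11160.0 / 241.92 ≈ 46.1 mL/min
29.6 vs 46.1 mL/min → Patient B is higher.

Patient B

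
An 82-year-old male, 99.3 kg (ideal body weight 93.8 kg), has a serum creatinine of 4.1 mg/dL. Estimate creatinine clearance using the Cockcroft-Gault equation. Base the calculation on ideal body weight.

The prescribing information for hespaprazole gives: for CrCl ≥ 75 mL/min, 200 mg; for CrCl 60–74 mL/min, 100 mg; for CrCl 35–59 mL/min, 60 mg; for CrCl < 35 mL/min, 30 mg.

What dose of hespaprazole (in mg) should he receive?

CrCl = (140 − 82) × 93.8 / (72 × 4.1) = 5440.4 / 295.20 ≈ 18.4 mL/min
CrCl ≈ 18 mL/min → bracket < 35 mL/min.
Dose for this bracket: 30 mg.

30 mg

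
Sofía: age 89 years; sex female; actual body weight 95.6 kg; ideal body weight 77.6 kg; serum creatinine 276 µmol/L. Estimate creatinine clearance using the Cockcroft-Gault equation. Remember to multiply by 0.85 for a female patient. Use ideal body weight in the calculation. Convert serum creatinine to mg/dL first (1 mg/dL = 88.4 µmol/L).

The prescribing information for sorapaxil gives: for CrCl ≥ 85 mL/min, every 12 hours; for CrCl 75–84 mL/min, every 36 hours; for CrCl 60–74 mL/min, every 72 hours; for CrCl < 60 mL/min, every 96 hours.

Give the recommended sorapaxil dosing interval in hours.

every 96 hours

SCr = 276 / 88.4 = 3.122 mg/dL
CrCl = (140 − 89) × 77.6 / (72 × 3.122) × 0.85 = 3957.6 / 224.78 × 0.85 ≈ 15.0 mL/min
CrCl ≈ 15 mL/min → bracket < 60 mL/min → every 96 hours.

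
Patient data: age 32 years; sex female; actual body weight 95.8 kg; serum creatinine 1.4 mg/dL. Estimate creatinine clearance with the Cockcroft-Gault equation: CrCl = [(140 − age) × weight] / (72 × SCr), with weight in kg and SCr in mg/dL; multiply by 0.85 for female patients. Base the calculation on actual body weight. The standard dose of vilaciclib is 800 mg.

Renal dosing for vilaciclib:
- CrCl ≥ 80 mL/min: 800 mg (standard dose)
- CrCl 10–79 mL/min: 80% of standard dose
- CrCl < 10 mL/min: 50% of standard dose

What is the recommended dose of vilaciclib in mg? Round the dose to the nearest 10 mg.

800 mg

CrCl = (140 − 32) × 95.8 / (72 × 1.4) × 0.85 = 10346.4 / 100.80 × 0.85 ≈ 87.2 mL/min
CrCl ≈ 87 mL/min → bracket ≥ 80 mL/min.
100% of 800 mg = 800 mg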